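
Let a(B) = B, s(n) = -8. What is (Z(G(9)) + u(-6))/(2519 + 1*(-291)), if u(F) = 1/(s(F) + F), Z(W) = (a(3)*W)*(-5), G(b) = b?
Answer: -1891/31192 ≈ -0.060625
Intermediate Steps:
Z(W) = -15*W (Z(W) = (3*W)*(-5) = -15*W)
u(F) = 1/(-8 + F)
(Z(G(9)) + u(-6))/(2519 + 1*(-291)) = (-15*9 + 1/(-8 - 6))/(2519 + 1*(-291)) = (-135 + 1/(-14))/(2519 - 291) = (-135 - 1/14)/2228 = -1891/14*1/2228 = -1891/31192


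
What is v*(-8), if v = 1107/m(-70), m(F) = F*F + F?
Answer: -1476/805 ≈ -1.8335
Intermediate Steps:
m(F) = F + F² (m(F) = F² + F = F + F²)
v = 369/1610 (v = 1107/((-70*(1 - 70))) = 1107/((-70*(-69))) = 1107/4830 = 1107*(1/4830) = 369/1610 ≈ 0.22919)
v*(-8) = (369/1610)*(-8) = -1476/805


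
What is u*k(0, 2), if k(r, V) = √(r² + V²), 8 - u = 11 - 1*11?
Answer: 16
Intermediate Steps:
u = 8 (u = 8 - (11 - 1*11) = 8 - (11 - 11) = 8 - 1*0 = 8 + 0 = 8)
k(r, V) = √(V² + r²)
u*k(0, 2) = 8*√(2² + 0²) = 8*√(4 + 0) = 8*√4 = 8*2 = 16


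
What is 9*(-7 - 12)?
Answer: -171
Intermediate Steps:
9*(-7 - 12) = 9*(-19) = -171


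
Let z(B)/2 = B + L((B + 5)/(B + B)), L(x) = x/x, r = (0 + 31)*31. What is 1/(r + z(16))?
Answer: 1/995 ≈ 0.0010050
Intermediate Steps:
r = 961 (r = 31*31 = 961)
L(x) = 1
z(B) = 2 + 2*B (z(B) = 2*(B + 1) = 2*(1 + B) = 2 + 2*B)
1/(r + z(16)) = 1/(961 + (2 + 2*16)) = 1/(961 + (2 + 32)) = 1/(961 + 34) = 1/995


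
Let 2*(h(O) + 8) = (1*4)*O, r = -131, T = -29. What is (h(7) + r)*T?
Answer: 3625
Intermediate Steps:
h(O) = -8 + 2*O (h(O) = -8 + ((1*4)*O)/2 = -8 + (4*O)/2 = -8 + 2*O)
(h(7) + r)*T = ((-8 + 2*7) - 131)*(-29) = ((-8 + 14) - 131)*(-29) = (6 - 131)*(-29) = -125*(-29) = 3625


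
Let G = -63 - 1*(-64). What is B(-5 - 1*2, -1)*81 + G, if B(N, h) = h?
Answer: -80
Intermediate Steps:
G = 1 (G = -63 + 64 = 1)
B(-5 - 1*2, -1)*81 + G = -1*81 + 1 = -81 + 1 = -80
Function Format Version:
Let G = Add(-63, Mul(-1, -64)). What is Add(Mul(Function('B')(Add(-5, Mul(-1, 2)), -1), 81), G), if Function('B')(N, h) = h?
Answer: -80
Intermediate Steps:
G = 1 (G = Add(-63, 64) = 1)
Add(Mul(Function('B')(Add(-5, Mul(-1, 2)), -1), 81), G) = Add(Mul(-1, 81), 1) = Add(-81, 1) = -80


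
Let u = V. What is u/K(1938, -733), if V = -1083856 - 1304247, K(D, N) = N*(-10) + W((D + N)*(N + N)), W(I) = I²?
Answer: -2388103/3120628248230 ≈ -7.6526e-7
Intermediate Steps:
K(D, N) = -10*N + 4*N²*(D + N)² (K(D, N) = N*(-10) + ((D + N)*(N + N))² = -10*N + ((D + N)*(2*N))² = -10*N + (2*N*(D + N))² = -10*N + 4*N²*(D + N)²)
V = -2388103
u = -2388103
u/K(1938, -733) = -2388103*(-1/(1466*(-5 + 2*(-733)*(1938 - 733)²))) = -2388103*(-1/(1466*(-5 + 2*(-733)*1205²))) = -2388103*(-1/(1466*(-5 + 2*(-733)*1452025))) = -2388103*(-1/(1466*(-5 - 2128668650))) = -2388103/(2*(-733)*(-2128668655)) = -2388103/3120628248230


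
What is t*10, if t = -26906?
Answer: -269060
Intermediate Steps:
t*10 = -26906*10 = -269060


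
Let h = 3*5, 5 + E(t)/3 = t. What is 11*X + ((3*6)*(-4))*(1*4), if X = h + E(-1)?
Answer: -321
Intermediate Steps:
E(t) = -15 + 3*t
h = 15
X = -3 (X = 15 + (-15 + 3*(-1)) = 15 + (-15 - 3) = 15 - 18 = -3)
11*X + ((3*6)*(-4))*(1*4) = 11*(-3) + ((3*6)*(-4))*(1*4) = -33 + (18*(-4))*4 = -33 - 72*4 = -33 - 288 = -321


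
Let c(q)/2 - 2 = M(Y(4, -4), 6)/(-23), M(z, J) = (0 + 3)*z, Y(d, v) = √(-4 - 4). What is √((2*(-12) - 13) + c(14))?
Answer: √(-17457 - 276*I*√2)/23 ≈ 0.064218 - 5.7449*I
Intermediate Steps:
Y(d, v) = 2*I*√2 (Y(d, v) = √(-8) = 2*I*√2)
M(z, J) = 3*z
c(q) = 4 - 12*I*√2/23 (c(q) = 4 + 2*((3*(2*I*√2))/(-23)) = 4 + 2*((6*I*√2)*(-1/23)) = 4 + 2*(-6*I*√2/23) = 4 - 12*I*√2/23)
√((2*(-12) - 13) + c(14)) = √((2*(-12) - 13) + (4 - 12*I*√2/23)) = √((-24 - 13) + (4 - 12*I*√2/23)) = √(-37 + (4 - 12*I*√2/23)) = √(-33 - 12*I*√2/23)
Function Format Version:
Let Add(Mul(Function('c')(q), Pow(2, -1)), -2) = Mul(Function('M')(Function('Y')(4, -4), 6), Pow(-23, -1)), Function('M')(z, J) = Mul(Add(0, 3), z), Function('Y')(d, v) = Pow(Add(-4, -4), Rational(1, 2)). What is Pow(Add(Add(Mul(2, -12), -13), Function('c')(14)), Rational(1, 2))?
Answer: Mul(Rational(1, 23), Pow(Add(-17457, Mul(-276, I, Pow(2, Rational(1, 2)))), Rational(1, 2))) ≈ Add(0.064218, Mul(-5.7449, I))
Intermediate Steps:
Function('Y')(d, v) = Mul(2, I, Pow(2, Rational(1, 2))) (Function('Y')(d, v) = Pow(-8, Rational(1, 2)) = Mul(2, I, Pow(2, Rational(1, 2))))
Function('M')(z, J) = Mul(3, z)
Function('c')(q) = Add(4, Mul(Rational(-12, 23), I, Pow(2, Rational(1, 2)))) (Function('c')(q) = Add(4, Mul(2, Mul(Mul(3, Mul(2, I, Pow(2, Rational(1, 2)))), Pow(-23, -1)))) = Add(4, Mul(2, Mul(Mul(6, I, Pow(2, Rational(1, 2))), Rational(-1, 23)))) = Add(4, Mul(2, Mul(Rational(-6, 23), I, Pow(2, Rational(1, 2))))) = Add(4, Mul(Rational(-12, 23), I, Pow(2, Rational(1, 2)))))
Pow(Add(Add(Mul(2, -12), -13), Function('c')(14)), Rational(1, 2)) = Pow(Add(Add(Mul(2, -12), -13), Add(4, Mul(Rational(-12, 23), I, Pow(2, Rational(1, 2))))), Rational(1, 2)) = Pow(Add(Add(-24, -13), Add(4, Mul(Rational(-12, 23), I, Pow(2, Rational(1, 2))))), Rational(1, 2)) = Pow(Add(-37, Add(4, Mul(Rational(-12, 23), I, Pow(2, Rational(1, 2))))), Rational(1, 2)) = Pow(Add(-33, Mul(Rational(-12, 23), I, Pow(2, Rational(1, 2)))), Rational(1, 2))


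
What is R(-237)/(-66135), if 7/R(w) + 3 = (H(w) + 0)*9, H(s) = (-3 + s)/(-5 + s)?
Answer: -847/47418795 ≈ -1.7862e-5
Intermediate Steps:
H(s) = (-3 + s)/(-5 + s)
R(w) = 7/(-3 + 9*(-3 + w)/(-5 + w)) (R(w) = 7/(-3 + ((-3 + w)/(-5 + w) + 0)*9) = 7/(-3 + ((-3 + w)/(-5 + w))*9) = 7/(-3 + 9*(-3 + w)/(-5 + w)))
R(-237)/(-66135) = (7*(5 - 1*(-237))/(6*(2 - 1*(-237))))/(-66135) = (7*(5 + 237)/(6*(2 + 237)))*(-1/66135) = ((7/6)*242/239)*(-1/66135) = ((7/6)*(1/239)*242)*(-1/66135) = (847/717)*(-1/66135) = -847/47418795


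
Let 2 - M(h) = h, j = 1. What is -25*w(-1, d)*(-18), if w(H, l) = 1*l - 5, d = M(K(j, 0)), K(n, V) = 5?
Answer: -3600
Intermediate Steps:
M(h) = 2 - h
d = -3 (d = 2 - 1*5 = 2 - 5 = -3)
w(H, l) = -5 + l (w(H, l) = l - 5 = -5 + l)
-25*w(-1, d)*(-18) = -25*(-5 - 3)*(-18) = -25*(-8)*(-18) = 200*(-18) = -3600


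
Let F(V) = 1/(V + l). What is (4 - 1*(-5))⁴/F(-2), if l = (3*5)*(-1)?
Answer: -111537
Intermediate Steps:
l = -15 (l = 15*(-1) = -15)
F(V) = 1/(-15 + V) (F(V) = 1/(V - 15) = 1/(-15 + V))
(4 - 1*(-5))⁴/F(-2) = (4 - 1*(-5))⁴/(1/(-15 - 2)) = (4 + 5)⁴/(1/(-17)) = 9⁴/(-1/17) = 6561*(-17) = -111537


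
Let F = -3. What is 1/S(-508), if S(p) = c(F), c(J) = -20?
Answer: -1/20 ≈ -0.050000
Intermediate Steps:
S(p) = -20
1/S(-508) = 1/(-20) = -1/20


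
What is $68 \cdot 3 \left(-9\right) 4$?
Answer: $-7344$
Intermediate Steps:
$68 \cdot 3 \left(-9\right) 4 = 68 \left(\left(-27\right) 4\right) = 68 \left(-108\right) = -7344$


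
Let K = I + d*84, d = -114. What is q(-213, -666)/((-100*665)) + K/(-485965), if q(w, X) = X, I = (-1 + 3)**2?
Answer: 96019069/3231667250 ≈ 0.029712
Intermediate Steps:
I = 4 (I = 2**2 = 4)
K = -9572 (K = 4 - 114*84 = 4 - 9576 = -9572)
q(-213, -666)/((-100*665)) + K/(-485965) = -666/((-100*665)) - 9572/(-485965) = -666/(-66500) - 9572*(-1/485965) = -666*(-1/66500) + 9572/485965 = 333/33250 + 9572/485965 = 96019069/3231667250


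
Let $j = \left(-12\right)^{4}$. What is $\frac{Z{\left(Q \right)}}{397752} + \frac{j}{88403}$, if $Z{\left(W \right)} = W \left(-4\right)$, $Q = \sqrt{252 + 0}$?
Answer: $\frac{20736}{88403} - \frac{\sqrt{7}}{16573} \approx 0.2344$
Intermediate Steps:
$j = 20736$
$Q = 6 \sqrt{7}$ ($Q = \sqrt{252} = 6 \sqrt{7} \approx 15.875$)
$Z{\left(W \right)} = - 4 W$
$\frac{Z{\left(Q \right)}}{397752} + \frac{j}{88403} = \frac{\left(-4\right) 6 \sqrt{7}}{397752} + \frac{20736}{88403} = - 24 \sqrt{7} \cdot \frac{1}{397752} + 20736 \cdot \frac{1}{88403} = - \frac{\sqrt{7}}{16573} + \frac{20736}{88403} = \frac{20736}{88403} - \frac{\sqrt{7}}{16573}$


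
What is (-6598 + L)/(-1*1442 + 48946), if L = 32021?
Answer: 25423/47504 ≈ 0.53518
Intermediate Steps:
(-6598 + L)/(-1*1442 + 48946) = (-6598 + 32021)/(-1*1442 + 48946) = 25423/(-1442 + 48946) = 25423/47504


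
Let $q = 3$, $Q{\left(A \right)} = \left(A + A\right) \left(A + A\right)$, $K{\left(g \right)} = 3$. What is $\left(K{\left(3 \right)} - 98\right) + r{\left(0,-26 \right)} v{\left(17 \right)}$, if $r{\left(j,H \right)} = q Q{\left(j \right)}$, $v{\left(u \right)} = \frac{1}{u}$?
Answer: $-95$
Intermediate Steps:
$Q{\left(A \right)} = 4 A^{2}$ ($Q{\left(A \right)} = 2 A 2 A = 4 A^{2}$)
$r{\left(j,H \right)} = 12 j^{2}$ ($r{\left(j,H \right)} = 3 \cdot 4 j^{2} = 12 j^{2}$)
$\left(K{\left(3 \right)} - 98\right) + r{\left(0,-26 \right)} v{\left(17 \right)} = \left(3 - 98\right) + \frac{12 \cdot 0^{2}}{17} = \left(3 - 98\right) + 12 \cdot 0 \cdot \frac{1}{17} = -95 + 0 \cdot \frac{1}{17} = -95 + 0 = -95$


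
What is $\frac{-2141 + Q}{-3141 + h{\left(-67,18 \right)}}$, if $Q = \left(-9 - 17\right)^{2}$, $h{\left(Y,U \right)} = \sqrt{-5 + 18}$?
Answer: $\frac{4601565}{9865868} + \frac{1465 \sqrt{13}}{9865868} \approx 0.46695$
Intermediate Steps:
$h{\left(Y,U \right)} = \sqrt{13}$
$Q = 676$ ($Q = \left(-9 - 17\right)^{2} = \left(-26\right)^{2} = 676$)
$\frac{-2141 + Q}{-3141 + h{\left(-67,18 \right)}} = \frac{-2141 + 676}{-3141 + \sqrt{13}} = - \frac{1465}{-3141 + \sqrt{13}}$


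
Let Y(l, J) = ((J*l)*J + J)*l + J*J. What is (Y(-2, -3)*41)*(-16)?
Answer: -33456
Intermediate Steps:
Y(l, J) = J² + l*(J + l*J²) (Y(l, J) = (l*J² + J)*l + J² = (J + l*J²)*l + J² = l*(J + l*J²) + J² = J² + l*(J + l*J²))
(Y(-2, -3)*41)*(-16) = (-3*(-3 - 2 - 3*(-2)²)*41)*(-16) = (-3*(-3 - 2 - 3*4)*41)*(-16) = (-3*(-3 - 2 - 12)*41)*(-16) = (-3*(-17)*41)*(-16) = (51*41)*(-16) = 2091*(-16) = -33456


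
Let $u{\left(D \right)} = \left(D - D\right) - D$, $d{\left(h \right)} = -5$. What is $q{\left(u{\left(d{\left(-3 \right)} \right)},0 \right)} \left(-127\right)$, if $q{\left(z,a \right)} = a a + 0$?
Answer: $0$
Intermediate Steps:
$u{\left(D \right)} = - D$ ($u{\left(D \right)} = 0 - D = - D$)
$q{\left(z,a \right)} = a^{2}$ ($q{\left(z,a \right)} = a^{2} + 0 = a^{2}$)
$q{\left(u{\left(d{\left(-3 \right)} \right)},0 \right)} \left(-127\right) = 0^{2} \left(-127\right) = 0 \left(-127\right) = 0$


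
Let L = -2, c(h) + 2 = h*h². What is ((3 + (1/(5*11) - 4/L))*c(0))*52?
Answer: -28704/55 ≈ -521.89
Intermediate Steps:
c(h) = -2 + h³ (c(h) = -2 + h*h² = -2 + h³)
((3 + (1/(5*11) - 4/L))*c(0))*52 = ((3 + (1/(5*11) - 4/(-2)))*(-2 + 0³))*52 = ((3 + ((⅕)*(1/11) - 4*(-½)))*(-2 + 0))*52 = ((3 + (1/55 + 2))*(-2))*52 = ((3 + 111/55)*(-2))*52 = ((276/55)*(-2))*52 = -552/55*52 = -28704/55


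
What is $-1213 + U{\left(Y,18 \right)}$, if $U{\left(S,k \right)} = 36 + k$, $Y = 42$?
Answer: $-1159$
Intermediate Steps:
$-1213 + U{\left(Y,18 \right)} = -1213 + \left(36 + 18\right) = -1213 + 54 = -1159$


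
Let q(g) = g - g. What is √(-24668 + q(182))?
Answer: 2*I*√6167 ≈ 157.06*I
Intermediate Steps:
q(g) = 0
√(-24668 + q(182)) = √(-24668 + 0) = √(-24668) = 2*I*√6167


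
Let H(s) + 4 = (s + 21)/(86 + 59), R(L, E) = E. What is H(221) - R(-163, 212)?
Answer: -31078/145 ≈ -214.33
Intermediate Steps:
H(s) = -559/145 + s/145 (H(s) = -4 + (s + 21)/(86 + 59) = -4 + (21 + s)/145 = -4 + (21 + s)*(1/145) = -4 + (21/145 + s/145) = -559/145 + s/145)
H(221) - R(-163, 212) = (-559/145 + (1/145)*221) - 1*212 = (-559/145 + 221/145) - 212 = -338/145 - 212 = -31078/145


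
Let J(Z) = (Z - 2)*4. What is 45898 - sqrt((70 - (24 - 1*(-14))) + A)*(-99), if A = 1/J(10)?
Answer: 45898 + 495*sqrt(82)/8 ≈ 46458.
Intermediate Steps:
J(Z) = -8 + 4*Z (J(Z) = (-2 + Z)*4 = -8 + 4*Z)
A = 1/32 (A = 1/(-8 + 4*10) = 1/(-8 + 40) = 1/32 ≈ 0.031250)
45898 - sqrt((70 - (24 - 1*(-14))) + A)*(-99) = 45898 - sqrt((70 - (24 - 1*(-14))) + 1/32)*(-99) = 45898 - sqrt((70 - (24 + 14)) + 1/32)*(-99) = 45898 - sqrt((70 - 1*38) + 1/32)*(-99) = 45898 - sqrt((70 - 38) + 1/32)*(-99) = 45898 - sqrt(32 + 1/32)*(-99) = 45898 - sqrt(1025/32)*(-99) = 45898 - 5*sqrt(82)/8*(-99) = 45898 - (-495)*sqrt(82)/8 = 45898 + 495*sqrt(82)/8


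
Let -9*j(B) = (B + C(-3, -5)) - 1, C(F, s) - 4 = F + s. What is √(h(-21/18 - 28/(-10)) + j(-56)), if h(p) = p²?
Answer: √8501/30 ≈ 3.0734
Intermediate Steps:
C(F, s) = 4 + F + s (C(F, s) = 4 + (F + s) = 4 + F + s)
j(B) = 5/9 - B/9 (j(B) = -((B + (4 - 3 - 5)) - 1)/9 = -((B - 4) - 1)/9 = -((-4 + B) - 1)/9 = -(-5 + B)/9 = 5/9 - B/9)
√(h(-21/18 - 28/(-10)) + j(-56)) = √((-21/18 - 28/(-10))² + (5/9 - ⅑*(-56))) = √((-21*1/18 - 28*(-⅒))² + (5/9 + 56/9)) = √((-7/6 + 14/5)² + 61/9) = √((49/30)² + 61/9) = √(2401/900 + 61/9) = √(8501/900) = √8501/30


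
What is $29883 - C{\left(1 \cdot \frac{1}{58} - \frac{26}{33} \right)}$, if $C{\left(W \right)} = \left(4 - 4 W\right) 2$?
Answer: $\frac{28584475}{957} \approx 29869.0$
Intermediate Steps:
$C{\left(W \right)} = 8 - 8 W$
$29883 - C{\left(1 \cdot \frac{1}{58} - \frac{26}{33} \right)} = 29883 - \left(8 - 8 \left(1 \cdot \frac{1}{58} - \frac{26}{33}\right)\right) = 29883 - \left(8 - 8 \left(\frac{1}{58} - \frac{26}{33}\right)\right) = 29883 - \left(8 - - \frac{5900}{957}\right) = 29883 - \left(8 + \frac{5900}{957}\right) = 29883 - \frac{13556}{957} = \frac{28584475}{957}$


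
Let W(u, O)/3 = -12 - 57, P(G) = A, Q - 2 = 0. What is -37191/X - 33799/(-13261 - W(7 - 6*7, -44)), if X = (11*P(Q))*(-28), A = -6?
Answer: -915651/52216 ≈ -17.536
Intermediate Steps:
Q = 2 (Q = 2 + 0 = 2)
P(G) = -6
W(u, O) = -207 (W(u, O) = 3*(-12 - 57) = 3*(-69) = -207)
X = 1848 (X = (11*(-6))*(-28) = -66*(-28) = 1848)
-37191/X - 33799/(-13261 - W(7 - 6*7, -44)) = -37191/1848 - 33799/(-13261 - 1*(-207)) = -37191*1/1848 - 33799/(-13261 + 207) = -161/8 - 33799/(-13054) = -161/8 - 33799*(-1/13054) = -161/8 + 33799/13054 = -915651/52216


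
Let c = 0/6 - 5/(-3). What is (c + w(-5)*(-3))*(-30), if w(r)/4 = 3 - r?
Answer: 2830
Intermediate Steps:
w(r) = 12 - 4*r (w(r) = 4*(3 - r) = 12 - 4*r)
c = 5/3 (c = 0*(⅙) - 5*(-⅓) = 0 + 5/3 = 5/3 ≈ 1.6667)
(c + w(-5)*(-3))*(-30) = (5/3 + (12 - 4*(-5))*(-3))*(-30) = (5/3 + (12 + 20)*(-3))*(-30) = (5/3 + 32*(-3))*(-30) = (5/3 - 96)*(-30) = -283/3*(-30) = 2830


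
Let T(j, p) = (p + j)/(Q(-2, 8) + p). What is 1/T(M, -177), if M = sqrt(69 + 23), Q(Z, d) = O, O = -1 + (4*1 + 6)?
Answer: 29736/31237 + 336*sqrt(23)/31237 ≈ 1.0035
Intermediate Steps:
O = 9 (O = -1 + (4 + 6) = -1 + 10 = 9)
Q(Z, d) = 9
M = 2*sqrt(23) (M = sqrt(92) = 2*sqrt(23) ≈ 9.5917)
T(j, p) = (j + p)/(9 + p) (T(j, p) = (p + j)/(9 + p) = (j + p)/(9 + p))
1/T(M, -177) = 1/((2*sqrt(23) - 177)/(9 - 177)) = 1/((-177 + 2*sqrt(23))/(-168)) = 1/(-(-177 + 2*sqrt(23))/168) = 1/(59/56 - sqrt(23)/84)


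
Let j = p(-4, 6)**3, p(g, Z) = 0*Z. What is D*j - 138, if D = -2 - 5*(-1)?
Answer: -138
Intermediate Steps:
p(g, Z) = 0
j = 0 (j = 0**3 = 0)
D = 3 (D = -2 + 5 = 3)
D*j - 138 = 3*0 - 138 = 0 - 138 = -138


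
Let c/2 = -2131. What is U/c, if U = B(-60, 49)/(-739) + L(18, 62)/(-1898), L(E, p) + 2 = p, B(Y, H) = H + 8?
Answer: 76263/2988987482 ≈ 2.5515e-5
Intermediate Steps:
B(Y, H) = 8 + H
L(E, p) = -2 + p
c = -4262 (c = 2*(-2131) = -4262)
U = -76263/701311 (U = (8 + 49)/(-739) + (-2 + 62)/(-1898) = 57*(-1/739) + 60*(-1/1898) = -57/739 - 30/949 = -76263/701311 ≈ -0.10874)
U/c = -76263/701311/(-4262) = -76263/701311*(-1/4262) = 76263/2988987482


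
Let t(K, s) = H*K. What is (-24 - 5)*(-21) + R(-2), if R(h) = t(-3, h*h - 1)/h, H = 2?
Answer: 612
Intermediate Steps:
t(K, s) = 2*K
R(h) = -6/h (R(h) = (2*(-3))/h = -6/h)
(-24 - 5)*(-21) + R(-2) = (-24 - 5)*(-21) - 6/(-2) = -29*(-21) - 6*(-1/2) = 609 + 3 = 612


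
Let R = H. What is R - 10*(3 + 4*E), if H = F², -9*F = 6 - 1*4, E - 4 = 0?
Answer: -15386/81 ≈ -189.95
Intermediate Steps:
E = 4 (E = 4 + 0 = 4)
F = -2/9 (F = -(6 - 1*4)/9 = -(6 - 4)/9 = -⅑*2 = -2/9 ≈ -0.22222)
H = 4/81 (H = (-2/9)² = 4/81 ≈ 0.049383)
R = 4/81 ≈ 0.049383
R - 10*(3 + 4*E) = 4/81 - 10*(3 + 4*4) = 4/81 - 10*(3 + 16) = 4/81 - 10*19 = 4/81 - 190 = -15386/81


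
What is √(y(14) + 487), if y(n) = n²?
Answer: √683 ≈ 26.134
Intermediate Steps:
√(y(14) + 487) = √(14² + 487) = √(196 + 487) = √683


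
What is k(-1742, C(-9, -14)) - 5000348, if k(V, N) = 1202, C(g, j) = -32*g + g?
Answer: -4999146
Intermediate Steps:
C(g, j) = -31*g
k(-1742, C(-9, -14)) - 5000348 = 1202 - 5000348 = -4999146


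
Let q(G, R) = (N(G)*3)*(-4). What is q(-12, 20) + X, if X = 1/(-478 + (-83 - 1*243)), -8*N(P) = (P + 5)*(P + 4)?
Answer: 67535/804 ≈ 83.999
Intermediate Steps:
N(P) = -(4 + P)*(5 + P)/8 (N(P) = -(P + 5)*(P + 4)/8 = -(5 + P)*(4 + P)/8 = -(4 + P)*(5 + P)/8)
q(G, R) = 30 + 3*G**2/2 + 27*G/2 (q(G, R) = ((-5/2 - 9*G/8 - G**2/8)*3)*(-4) = (-15/2 - 27*G/8 - 3*G**2/8)*(-4) = 30 + 3*G**2/2 + 27*G/2)
X = -1/804 (X = 1/(-478 + (-83 - 243)) = 1/(-478 - 326) = 1/(-804) = -1/804 ≈ -0.0012438)
q(-12, 20) + X = (30 + (3/2)*(-12)**2 + (27/2)*(-12)) - 1/804 = (30 + (3/2)*144 - 162) - 1/804 = (30 + 216 - 162) - 1/804 = 84 - 1/804 = 67535/804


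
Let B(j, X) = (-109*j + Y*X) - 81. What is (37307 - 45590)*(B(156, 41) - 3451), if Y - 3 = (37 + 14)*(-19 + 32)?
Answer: -56075910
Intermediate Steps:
Y = 666 (Y = 3 + (37 + 14)*(-19 + 32) = 3 + 51*13 = 3 + 663 = 666)
B(j, X) = -81 - 109*j + 666*X (B(j, X) = (-109*j + 666*X) - 81 = -81 - 109*j + 666*X)
(37307 - 45590)*(B(156, 41) - 3451) = (37307 - 45590)*((-81 - 109*156 + 666*41) - 3451) = -8283*((-81 - 17004 + 27306) - 3451) = -8283*(10221 - 3451) = -8283*6770 = -56075910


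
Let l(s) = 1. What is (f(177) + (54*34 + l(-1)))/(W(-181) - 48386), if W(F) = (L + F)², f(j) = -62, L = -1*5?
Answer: -355/2758 ≈ -0.12872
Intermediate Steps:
L = -5
W(F) = (-5 + F)²
(f(177) + (54*34 + l(-1)))/(W(-181) - 48386) = (-62 + (54*34 + 1))/((-5 - 181)² - 48386) = (-62 + (1836 + 1))/((-186)² - 48386) = (-62 + 1837)/(34596 - 48386) = 1775/(-13790) = 1775*(-1/13790) = -355/2758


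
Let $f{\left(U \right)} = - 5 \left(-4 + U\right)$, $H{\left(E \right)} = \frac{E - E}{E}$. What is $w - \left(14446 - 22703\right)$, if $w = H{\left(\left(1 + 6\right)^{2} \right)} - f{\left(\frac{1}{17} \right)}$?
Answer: $\frac{140034}{17} \approx 8237.3$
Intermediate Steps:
$H{\left(E \right)} = 0$ ($H{\left(E \right)} = \frac{0}{E} = 0$)
$f{\left(U \right)} = 20 - 5 U$
$w = - \frac{335}{17}$ ($w = 0 - \left(20 - \frac{5}{17}\right) = 0 - \frac{335}{17} = - \frac{335}{17} \approx -19.706$)
$w - \left(14446 - 22703\right) = - \frac{335}{17} - \left(14446 - 22703\right) = - \frac{335}{17} - -8257 = - \frac{335}{17} + 8257 = \frac{140034}{17}$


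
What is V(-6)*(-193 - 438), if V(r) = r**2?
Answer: -22716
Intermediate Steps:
V(-6)*(-193 - 438) = (-6)**2*(-193 - 438) = 36*(-631) = -22716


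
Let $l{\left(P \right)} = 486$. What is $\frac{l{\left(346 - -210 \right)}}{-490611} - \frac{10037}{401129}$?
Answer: $- \frac{1706403767}{65599433273} \approx -0.026012$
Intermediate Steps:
$\frac{l{\left(346 - -210 \right)}}{-490611} - \frac{10037}{401129} = \frac{486}{-490611} - \frac{10037}{401129} = 486 \left(- \frac{1}{490611}\right) - \frac{10037}{401129} = - \frac{162}{163537} - \frac{10037}{401129} = - \frac{1706403767}{65599433273}$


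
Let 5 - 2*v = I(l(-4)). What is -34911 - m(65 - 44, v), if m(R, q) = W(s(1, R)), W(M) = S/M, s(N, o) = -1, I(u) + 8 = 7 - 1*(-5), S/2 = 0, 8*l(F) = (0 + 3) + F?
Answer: -34911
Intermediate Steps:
l(F) = 3/8 + F/8 (l(F) = ((0 + 3) + F)/8 = (3 + F)/8 = 3/8 + F/8)
S = 0 (S = 2*0 = 0)
I(u) = 4 (I(u) = -8 + (7 - 1*(-5)) = -8 + (7 + 5) = -8 + 12 = 4)
v = ½ (v = 5/2 - ½*4 = 5/2 - 2 = ½ ≈ 0.50000)
W(M) = 0 (W(M) = 0/M = 0)
m(R, q) = 0
-34911 - m(65 - 44, v) = -34911 - 1*0 = -34911 + 0 = -34911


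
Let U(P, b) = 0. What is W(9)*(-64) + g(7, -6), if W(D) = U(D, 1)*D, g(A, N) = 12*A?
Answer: 84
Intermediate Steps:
W(D) = 0 (W(D) = 0*D = 0)
W(9)*(-64) + g(7, -6) = 0*(-64) + 12*7 = 0 + 84 = 84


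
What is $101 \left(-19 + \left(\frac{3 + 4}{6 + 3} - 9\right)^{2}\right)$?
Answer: $\frac{397637}{81} \approx 4909.1$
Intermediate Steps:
$101 \left(-19 + \left(\frac{3 + 4}{6 + 3} - 9\right)^{2}\right) = 101 \left(-19 + \left(\frac{7}{9} - 9\right)^{2}\right) = 101 \left(-19 + \left(- \frac{74}{9}\right)^{2}\right) = 101 \left(-19 + \frac{5476}{81}\right) = 101 \cdot \frac{3937}{81} = \frac{397637}{81}$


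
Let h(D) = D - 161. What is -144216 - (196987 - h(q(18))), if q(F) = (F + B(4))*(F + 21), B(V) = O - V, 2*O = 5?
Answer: -681441/2 ≈ -3.4072e+5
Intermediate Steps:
O = 5/2 (O = (1/2)*5 = 5/2 ≈ 2.5000)
B(V) = 5/2 - V
q(F) = (21 + F)*(-3/2 + F) (q(F) = (F + (5/2 - 1*4))*(F + 21) = (F + (5/2 - 4))*(21 + F) = (F - 3/2)*(21 + F) = (-3/2 + F)*(21 + F) = (21 + F)*(-3/2 + F))
h(D) = -161 + D
-144216 - (196987 - h(q(18))) = -144216 - (196987 - (-161 + (-63/2 + 18**2 + (39/2)*18))) = -144216 - (196987 - (-161 + (-63/2 + 324 + 351))) = -144216 - (196987 - (-161 + 1287/2)) = -144216 - (196987 - 1*965/2) = -144216 - (196987 - 965/2) = -144216 - 1*393009/2 = -144216 - 393009/2 = -681441/2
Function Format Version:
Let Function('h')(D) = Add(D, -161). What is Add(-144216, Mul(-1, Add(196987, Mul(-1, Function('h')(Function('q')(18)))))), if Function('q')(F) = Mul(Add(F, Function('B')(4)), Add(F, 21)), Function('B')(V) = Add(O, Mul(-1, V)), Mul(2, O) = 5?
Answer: Rational(-681441, 2) ≈ -3.4072e+5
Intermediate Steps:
O = Rational(5, 2) (O = Mul(Rational(1, 2), 5) = Rational(5, 2) ≈ 2.5000)
Function('B')(V) = Add(Rational(5, 2), Mul(-1, V))
Function('q')(F) = Mul(Add(21, F), Add(Rational(-3, 2), F)) (Function('q')(F) = Mul(Add(F, Add(Rational(5, 2), Mul(-1, 4))), Add(F, 21)) = Mul(Add(F, Add(Rational(5, 2), -4)), Add(21, F)) = Mul(Add(F, Rational(-3, 2)), Add(21, F)) = Mul(Add(Rational(-3, 2), F), Add(21, F)) = Mul(Add(21, F), Add(Rational(-3, 2), F)))
Function('h')(D) = Add(-161, D)
Add(-144216, Mul(-1, Add(196987, Mul(-1, Function('h')(Function('q')(18)))))) = Add(-144216, Mul(-1, Add(196987, Mul(-1, Add(-161, Add(Rational(-63, 2), Pow(18, 2), Mul(Rational(39, 2), 18))))))) = Add(-144216, Mul(-1, Add(196987, Mul(-1, Add(-161, Add(Rational(-63, 2), 324, 351)))))) = Add(-144216, Mul(-1, Add(196987, Mul(-1, Add(-161, Rational(1287, 2)))))) = Add(-144216, Mul(-1, Add(196987, Mul(-1, Rational(965, 2))))) = Add(-144216, Mul(-1, Add(196987, Rational(-965, 2)))) = Add(-144216, Mul(-1, Rational(393009, 2))) = Add(-144216, Rational(-393009, 2)) = Rational(-681441, 2)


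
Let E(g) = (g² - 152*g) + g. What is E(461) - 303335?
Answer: -160425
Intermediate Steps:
E(g) = g² - 151*g
E(461) - 303335 = 461*(-151 + 461) - 303335 = 461*310 - 303335 = 142910 - 303335 = -160425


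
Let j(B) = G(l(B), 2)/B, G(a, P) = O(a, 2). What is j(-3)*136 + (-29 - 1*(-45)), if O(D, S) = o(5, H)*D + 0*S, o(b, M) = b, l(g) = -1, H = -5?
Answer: 728/3 ≈ 242.67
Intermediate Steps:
O(D, S) = 5*D (O(D, S) = 5*D + 0*S = 5*D + 0 = 5*D)
G(a, P) = 5*a
j(B) = -5/B (j(B) = (5*(-1))/B = -5/B)
j(-3)*136 + (-29 - 1*(-45)) = -5/(-3)*136 + (-29 - 1*(-45)) = -5*(-⅓)*136 + (-29 + 45) = (5/3)*136 + 16 = 680/3 + 16 = 728/3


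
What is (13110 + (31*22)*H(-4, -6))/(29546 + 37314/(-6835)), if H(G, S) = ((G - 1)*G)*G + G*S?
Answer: -85717735/100954798 ≈ -0.84907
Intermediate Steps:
H(G, S) = G*S + G²*(-1 + G) (H(G, S) = ((-1 + G)*G)*G + G*S = (G*(-1 + G))*G + G*S = G²*(-1 + G) + G*S = G*S + G²*(-1 + G))
(13110 + (31*22)*H(-4, -6))/(29546 + 37314/(-6835)) = (13110 + (31*22)*(-4*(-6 + (-4)² - 1*(-4))))/(29546 + 37314/(-6835)) = (13110 + 682*(-4*(-6 + 16 + 4)))/(29546 + 37314*(-1/6835)) = (13110 + 682*(-4*14))/(29546 - 37314/6835) = (13110 + 682*(-56))/(201909596/6835) = (13110 - 38192)*(6835/201909596) = -25082*6835/201909596 = -85717735/100954798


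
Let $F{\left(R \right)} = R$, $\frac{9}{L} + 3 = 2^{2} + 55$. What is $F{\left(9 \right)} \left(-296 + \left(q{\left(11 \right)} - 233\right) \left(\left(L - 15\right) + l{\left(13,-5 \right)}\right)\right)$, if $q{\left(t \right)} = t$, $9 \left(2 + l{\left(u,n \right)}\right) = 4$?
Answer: $\frac{842601}{28} \approx 30093.0$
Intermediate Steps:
$l{\left(u,n \right)} = - \frac{14}{9}$ ($l{\left(u,n \right)} = -2 + \frac{1}{9} \cdot 4 = -2 + \frac{4}{9} = - \frac{14}{9}$)
$L = \frac{9}{56}$ ($L = \frac{9}{-3 + \left(2^{2} + 55\right)} = \frac{9}{-3 + \left(4 + 55\right)} = \frac{9}{-3 + 59} = \frac{9}{56} \approx 0.16071$)
$F{\left(9 \right)} \left(-296 + \left(q{\left(11 \right)} - 233\right) \left(\left(L - 15\right) + l{\left(13,-5 \right)}\right)\right) = 9 \left(-296 + \left(11 - 233\right) \left(\left(\frac{9}{56} - 15\right) - \frac{14}{9}\right)\right) = 9 \left(-296 - 222 \left(\left(\frac{9}{56} - 15\right) - \frac{14}{9}\right)\right) = 9 \left(-296 - 222 \left(- \frac{831}{56} - \frac{14}{9}\right)\right) = 9 \left(-296 - - \frac{305731}{84}\right) = 9 \left(-296 + \frac{305731}{84}\right) = 9 \cdot \frac{280867}{84} = \frac{842601}{28}$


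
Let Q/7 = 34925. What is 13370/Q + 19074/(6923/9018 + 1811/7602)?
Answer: 761143059311104/40140608695 ≈ 18962.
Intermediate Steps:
Q = 244475 (Q = 7*34925 = 244475)
13370/Q + 19074/(6923/9018 + 1811/7602) = 13370/244475 + 19074/(6923/9018 + 1811/7602) = 13370*(1/244475) + 19074/(6923*(1/9018) + 1811*(1/7602)) = 382/6985 + 19074/(6923/9018 + 1811/7602) = 382/6985 + 19074/(5746687/5712903) = 382/6985 + 19074*(5712903/5746687) = 382/6985 + 108967911822/5746687 = 761143059311104/40140608695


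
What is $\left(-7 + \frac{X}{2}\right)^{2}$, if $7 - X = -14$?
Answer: $\frac{49}{4} \approx 12.25$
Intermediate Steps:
$X = 21$ ($X = 7 - -14 = 7 + 14 = 21$)
$\left(-7 + \frac{X}{2}\right)^{2} = \left(-7 + \frac{21}{2}\right)^{2} = \left(\frac{7}{2}\right)^{2} = \frac{49}{4}$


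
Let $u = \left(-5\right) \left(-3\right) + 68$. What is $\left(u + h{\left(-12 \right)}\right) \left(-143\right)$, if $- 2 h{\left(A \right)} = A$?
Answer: $-12727$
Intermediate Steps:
$h{\left(A \right)} = - \frac{A}{2}$
$u = 83$ ($u = 15 + 68 = 83$)
$\left(u + h{\left(-12 \right)}\right) \left(-143\right) = \left(83 - -6\right) \left(-143\right) = \left(83 + 6\right) \left(-143\right) = 89 \left(-143\right) = -12727$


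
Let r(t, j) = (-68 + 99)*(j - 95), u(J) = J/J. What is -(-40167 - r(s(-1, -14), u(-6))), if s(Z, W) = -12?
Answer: 37253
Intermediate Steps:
u(J) = 1
r(t, j) = -2945 + 31*j (r(t, j) = 31*(-95 + j) = -2945 + 31*j)
-(-40167 - r(s(-1, -14), u(-6))) = -(-40167 - (-2945 + 31*1)) = -(-40167 - (-2945 + 31)) = -(-40167 - 1*(-2914)) = -(-40167 + 2914) = -1*(-37253) = 37253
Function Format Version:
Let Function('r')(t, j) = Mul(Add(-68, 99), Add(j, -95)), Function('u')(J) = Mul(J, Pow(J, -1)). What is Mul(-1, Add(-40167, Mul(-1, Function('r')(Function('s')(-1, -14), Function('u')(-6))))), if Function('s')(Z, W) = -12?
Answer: 37253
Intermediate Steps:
Function('u')(J) = 1
Function('r')(t, j) = Add(-2945, Mul(31, j)) (Function('r')(t, j) = Mul(31, Add(-95, j)) = Add(-2945, Mul(31, j)))
Mul(-1, Add(-40167, Mul(-1, Function('r')(Function('s')(-1, -14), Function('u')(-6))))) = Mul(-1, Add(-40167, Mul(-1, Add(-2945, Mul(31, 1))))) = Mul(-1, Add(-40167, Mul(-1, Add(-2945, 31)))) = Mul(-1, Add(-40167, Mul(-1, -2914))) = Mul(-1, Add(-40167, 2914)) = Mul(-1, -37253) = 37253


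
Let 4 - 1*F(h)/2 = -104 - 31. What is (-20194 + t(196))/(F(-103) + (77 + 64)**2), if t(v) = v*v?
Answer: 18222/20159 ≈ 0.90391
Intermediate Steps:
F(h) = 278 (F(h) = 8 - 2*(-104 - 31) = 8 - 2*(-135) = 8 + 270 = 278)
t(v) = v**2
(-20194 + t(196))/(F(-103) + (77 + 64)**2) = (-20194 + 196**2)/(278 + (77 + 64)**2) = (-20194 + 38416)/(278 + 141**2) = 18222/(278 + 19881) = 18222/20159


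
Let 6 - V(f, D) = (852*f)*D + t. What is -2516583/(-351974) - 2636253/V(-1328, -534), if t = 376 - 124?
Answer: 4089896986026/571671771125 ≈ 7.1543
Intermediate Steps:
t = 252
V(f, D) = -246 - 852*D*f (V(f, D) = 6 - ((852*f)*D + 252) = 6 - (852*D*f + 252) = 6 - (252 + 852*D*f) = 6 + (-252 - 852*D*f) = -246 - 852*D*f)
-2516583/(-351974) - 2636253/V(-1328, -534) = -2516583/(-351974) - 2636253/(-246 - 852*(-534)*(-1328)) = -2516583*(-1/351974) - 2636253/(-246 - 604197504) = 2516583/351974 - 2636253/(-604197750) = 2516583/351974 - 2636253*(-1/604197750) = 2516583/351974 + 878751/201399250 = 4089896986026/571671771125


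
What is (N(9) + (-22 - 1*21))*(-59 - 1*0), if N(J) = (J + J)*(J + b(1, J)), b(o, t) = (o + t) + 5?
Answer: -22951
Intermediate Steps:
b(o, t) = 5 + o + t
N(J) = 2*J*(6 + 2*J) (N(J) = (J + J)*(J + (5 + 1 + J)) = (2*J)*(J + (6 + J)) = (2*J)*(6 + 2*J) = 2*J*(6 + 2*J))
(N(9) + (-22 - 1*21))*(-59 - 1*0) = (4*9*(3 + 9) + (-22 - 1*21))*(-59 - 1*0) = (4*9*12 + (-22 - 21))*(-59 + 0) = (432 - 43)*(-59) = 389*(-59) = -22951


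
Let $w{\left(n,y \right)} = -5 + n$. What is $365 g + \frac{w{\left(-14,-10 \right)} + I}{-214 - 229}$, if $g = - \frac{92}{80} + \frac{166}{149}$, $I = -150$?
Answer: $- \frac{3359549}{264028} \approx -12.724$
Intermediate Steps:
$g = - \frac{107}{2980}$ ($g = \left(-92\right) \frac{1}{80} + 166 \cdot \frac{1}{149} = - \frac{23}{20} + \frac{166}{149} = - \frac{107}{2980} \approx -0.035906$)
$365 g + \frac{w{\left(-14,-10 \right)} + I}{-214 - 229} = 365 \left(- \frac{107}{2980}\right) + \frac{\left(-5 - 14\right) - 150}{-214 - 229} = - \frac{7811}{596} + \frac{-19 - 150}{-443} = - \frac{7811}{596} - - \frac{169}{443} = - \frac{7811}{596} + \frac{169}{443} = - \frac{3359549}{264028}$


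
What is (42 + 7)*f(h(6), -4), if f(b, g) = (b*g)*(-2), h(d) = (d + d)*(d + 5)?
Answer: 51744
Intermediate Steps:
h(d) = 2*d*(5 + d) (h(d) = (2*d)*(5 + d) = 2*d*(5 + d))
f(b, g) = -2*b*g
(42 + 7)*f(h(6), -4) = (42 + 7)*(-2*2*6*(5 + 6)*(-4)) = 49*(-2*2*6*11*(-4)) = 49*(-2*132*(-4)) = 49*1056 = 51744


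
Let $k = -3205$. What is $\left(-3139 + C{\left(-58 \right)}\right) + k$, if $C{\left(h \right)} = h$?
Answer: $-6402$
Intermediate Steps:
$\left(-3139 + C{\left(-58 \right)}\right) + k = \left(-3139 - 58\right) - 3205 = -3197 - 3205 = -6402$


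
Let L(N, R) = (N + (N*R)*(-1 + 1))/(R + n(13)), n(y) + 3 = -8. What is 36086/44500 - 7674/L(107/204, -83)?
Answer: 3274236814601/2380750 ≈ 1.3753e+6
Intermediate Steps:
n(y) = -11 (n(y) = -3 - 8 = -11)
L(N, R) = N/(-11 + R) (L(N, R) = (N + (N*R)*(-1 + 1))/(R - 11) = (N + (N*R)*0)/(-11 + R) = (N + 0)/(-11 + R) = N/(-11 + R))
36086/44500 - 7674/L(107/204, -83) = 36086/44500 - 7674/((107/204)/(-11 - 83)) = 36086*(1/44500) - 7674/((107*(1/204))/(-94)) = 18043/22250 - 7674/((107/204)*(-1/94)) = 18043/22250 - 7674/(-107/19176) = 18043/22250 - 7674*(-19176/107) = 18043/22250 + 147156624/107 = 3274236814601/2380750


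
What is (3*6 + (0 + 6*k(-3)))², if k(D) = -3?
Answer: 0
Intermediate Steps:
(3*6 + (0 + 6*k(-3)))² = (3*6 + (0 + 6*(-3)))² = (18 + (0 - 18))² = (18 - 18)² = 0² = 0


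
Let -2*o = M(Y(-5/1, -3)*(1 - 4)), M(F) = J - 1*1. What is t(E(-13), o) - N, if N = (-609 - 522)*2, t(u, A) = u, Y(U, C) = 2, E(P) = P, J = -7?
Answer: 2249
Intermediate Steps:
M(F) = -8 (M(F) = -7 - 1*1 = -7 - 1 = -8)
o = 4 (o = -½*(-8) = 4)
N = -2262 (N = -1131*2 = -2262)
t(E(-13), o) - N = -13 - 1*(-2262) = -13 + 2262 = 2249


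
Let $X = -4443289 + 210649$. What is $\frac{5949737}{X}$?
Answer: $- \frac{5949737}{4232640} \approx -1.4057$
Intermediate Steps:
$X = -4232640$
$\frac{5949737}{X} = \frac{5949737}{-4232640} = 5949737 \left(- \frac{1}{4232640}\right) = - \frac{5949737}{4232640}$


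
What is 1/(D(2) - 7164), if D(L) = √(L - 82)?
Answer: -1791/12830744 - I*√5/12830744 ≈ -0.00013959 - 1.7427e-7*I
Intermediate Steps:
D(L) = √(-82 + L)
1/(D(2) - 7164) = 1/(√(-82 + 2) - 7164) = 1/(√(-80) - 7164) = 1/(4*I*√5 - 7164) = 1/(-7164 + 4*I*√5)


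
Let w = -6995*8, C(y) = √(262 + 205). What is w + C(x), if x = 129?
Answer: -55960 + √467 ≈ -55938.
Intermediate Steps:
C(y) = √467
w = -55960
w + C(x) = -55960 + √467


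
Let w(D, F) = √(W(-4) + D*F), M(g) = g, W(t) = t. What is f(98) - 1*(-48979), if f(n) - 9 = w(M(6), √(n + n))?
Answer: 48988 + 4*√5 ≈ 48997.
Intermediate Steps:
w(D, F) = √(-4 + D*F)
f(n) = 9 + √(-4 + 6*√2*√n) (f(n) = 9 + √(-4 + 6*√(n + n)) = 9 + √(-4 + 6*√(2*n)) = 9 + √(-4 + 6*(√2*√n)) = 9 + √(-4 + 6*√2*√n))
f(98) - 1*(-48979) = (9 + √(-4 + 6*√2*√98)) - 1*(-48979) = (9 + √(-4 + 6*√2*(7*√2))) + 48979 = (9 + √(-4 + 84)) + 48979 = (9 + √80) + 48979 = (9 + 4*√5) + 48979 = 48988 + 4*√5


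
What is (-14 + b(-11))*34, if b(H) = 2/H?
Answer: -5304/11 ≈ -482.18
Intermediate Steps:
(-14 + b(-11))*34 = (-14 + 2/(-11))*34 = (-14 + 2*(-1/11))*34 = (-14 - 2/11)*34 = -156/11*34 = -5304/11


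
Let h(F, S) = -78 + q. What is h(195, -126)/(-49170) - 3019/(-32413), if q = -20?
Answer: 75810352/796873605 ≈ 0.095135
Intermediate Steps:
h(F, S) = -98 (h(F, S) = -78 - 20 = -98)
h(195, -126)/(-49170) - 3019/(-32413) = -98/(-49170) - 3019/(-32413) = -98*(-1/49170) - 3019*(-1/32413) = 49/24585 + 3019/32413 = 75810352/796873605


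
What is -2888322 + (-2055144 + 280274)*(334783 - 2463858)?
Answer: 3778828456928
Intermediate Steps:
-2888322 + (-2055144 + 280274)*(334783 - 2463858) = -2888322 - 1774870*(-2129075) = -2888322 + 3778831345250 = 3778828456928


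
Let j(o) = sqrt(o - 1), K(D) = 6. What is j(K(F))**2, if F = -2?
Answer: 5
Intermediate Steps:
j(o) = sqrt(-1 + o)
j(K(F))**2 = (sqrt(-1 + 6))**2 = (sqrt(5))**2 = 5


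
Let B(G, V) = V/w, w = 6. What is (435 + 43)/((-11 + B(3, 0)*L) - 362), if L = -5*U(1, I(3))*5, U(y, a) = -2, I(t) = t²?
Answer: -478/373 ≈ -1.2815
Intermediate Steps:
B(G, V) = V/6
L = 50 (L = -5*(-2)*5 = 10*5 = 50)
(435 + 43)/((-11 + B(3, 0)*L) - 362) = (435 + 43)/((-11 + ((⅙)*0)*50) - 362) = 478/((-11 + 0*50) - 362) = 478/((-11 + 0) - 362) = 478/(-11 - 362) = 478/(-373) = 478*(-1/373) = -478/373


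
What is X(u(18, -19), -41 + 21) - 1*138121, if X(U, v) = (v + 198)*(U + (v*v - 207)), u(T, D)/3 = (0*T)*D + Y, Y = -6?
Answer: -106971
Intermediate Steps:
u(T, D) = -18 (u(T, D) = 3*((0*T)*D - 6) = 3*(0*D - 6) = 3*(0 - 6) = 3*(-6) = -18)
X(U, v) = (198 + v)*(-207 + U + v²) (X(U, v) = (198 + v)*(U + (v² - 207)) = (198 + v)*(U + (-207 + v²)) = (198 + v)*(-207 + U + v²))
X(u(18, -19), -41 + 21) - 1*138121 = (-40986 + (-41 + 21)³ - 207*(-41 + 21) + 198*(-18) + 198*(-41 + 21)² - 18*(-41 + 21)) - 1*138121 = (-40986 + (-20)³ - 207*(-20) - 3564 + 198*(-20)² - 18*(-20)) - 138121 = (-40986 - 8000 + 4140 - 3564 + 198*400 + 360) - 138121 = (-40986 - 8000 + 4140 - 3564 + 79200 + 360) - 138121 = 31150 - 138121 = -106971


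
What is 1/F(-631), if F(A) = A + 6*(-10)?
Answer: -1/691 ≈ -0.0014472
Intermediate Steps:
F(A) = -60 + A (F(A) = A - 60 = -60 + A)
1/F(-631) = 1/(-60 - 631) = 1/(-691) = -1/691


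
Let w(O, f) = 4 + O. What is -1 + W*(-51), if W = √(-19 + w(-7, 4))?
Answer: -1 - 51*I*√22 ≈ -1.0 - 239.21*I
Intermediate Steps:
W = I*√22 (W = √(-19 + (4 - 7)) = √(-19 - 3) = √(-22) = I*√22 ≈ 4.6904*I)
-1 + W*(-51) = -1 + (I*√22)*(-51) = -1 - 51*I*√22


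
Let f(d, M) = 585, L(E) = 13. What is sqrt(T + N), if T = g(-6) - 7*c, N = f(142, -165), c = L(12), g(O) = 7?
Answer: sqrt(501) ≈ 22.383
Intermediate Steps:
c = 13
N = 585
T = -84 (T = 7 - 7*13 = 7 - 91 = -84)
sqrt(T + N) = sqrt(-84 + 585) = sqrt(501)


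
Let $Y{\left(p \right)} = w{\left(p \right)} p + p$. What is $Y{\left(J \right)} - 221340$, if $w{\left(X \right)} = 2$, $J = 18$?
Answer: $-221286$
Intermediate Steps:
$Y{\left(p \right)} = 3 p$ ($Y{\left(p \right)} = 2 p + p = 3 p$)
$Y{\left(J \right)} - 221340 = 3 \cdot 18 - 221340 = 54 - 221340 = -221286$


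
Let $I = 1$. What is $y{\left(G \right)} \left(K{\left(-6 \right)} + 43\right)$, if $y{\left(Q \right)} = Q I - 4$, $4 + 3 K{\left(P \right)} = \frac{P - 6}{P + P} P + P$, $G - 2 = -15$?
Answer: $- \frac{1921}{3} \approx -640.33$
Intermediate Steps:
$G = -13$ ($G = 2 - 15 = -13$)
$K{\left(P \right)} = - \frac{7}{3} + \frac{P}{2}$ ($K{\left(P \right)} = - \frac{4}{3} + \frac{\frac{P - 6}{P + P} P + P}{3} = - \frac{4}{3} + \frac{\frac{-6 + P}{2 P} P + P}{3} = - \frac{4}{3} + \frac{\left(-3 + \frac{P}{2}\right) + P}{3} = - \frac{4}{3} + \frac{-3 + \frac{3 P}{2}}{3} = - \frac{4}{3} + \left(-1 + \frac{P}{2}\right) = - \frac{7}{3} + \frac{P}{2}$)
$y{\left(Q \right)} = -4 + Q$ ($y{\left(Q \right)} = Q 1 - 4 = Q - 4 = -4 + Q$)
$y{\left(G \right)} \left(K{\left(-6 \right)} + 43\right) = \left(-4 - 13\right) \left(\left(- \frac{7}{3} + \frac{1}{2} \left(-6\right)\right) + 43\right) = - 17 \left(\left(- \frac{7}{3} - 3\right) + 43\right) = - 17 \left(- \frac{16}{3} + 43\right) = \left(-17\right) \frac{113}{3} = - \frac{1921}{3}$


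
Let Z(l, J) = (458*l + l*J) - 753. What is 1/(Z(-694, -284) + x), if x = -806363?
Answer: -1/927872 ≈ -1.0777e-6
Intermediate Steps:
Z(l, J) = -753 + 458*l + J*l (Z(l, J) = (458*l + J*l) - 753 = -753 + 458*l + J*l)
1/(Z(-694, -284) + x) = 1/((-753 + 458*(-694) - 284*(-694)) - 806363) = 1/((-753 - 317852 + 197096) - 806363) = 1/(-121509 - 806363) = 1/(-927872) = -1/927872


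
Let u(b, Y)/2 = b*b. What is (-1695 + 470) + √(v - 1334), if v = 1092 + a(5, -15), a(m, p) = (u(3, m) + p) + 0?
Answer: -1225 + I*√239 ≈ -1225.0 + 15.46*I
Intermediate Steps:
u(b, Y) = 2*b² (u(b, Y) = 2*(b*b) = 2*b²)
a(m, p) = 18 + p (a(m, p) = (2*3² + p) + 0 = (2*9 + p) + 0 = (18 + p) + 0 = 18 + p)
v = 1095 (v = 1092 + (18 - 15) = 1092 + 3 = 1095)
(-1695 + 470) + √(v - 1334) = (-1695 + 470) + √(1095 - 1334) = -1225 + √(-239) = -1225 + I*√239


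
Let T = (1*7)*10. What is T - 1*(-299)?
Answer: 369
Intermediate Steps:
T = 70 (T = 7*10 = 70)
T - 1*(-299) = 70 - 1*(-299) = 70 + 299 = 369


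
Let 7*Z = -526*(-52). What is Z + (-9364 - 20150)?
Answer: -179246/7 ≈ -25607.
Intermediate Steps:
Z = 27352/7 (Z = (-526*(-52))/7 = (1/7)*27352 = 27352/7 ≈ 3907.4)
Z + (-9364 - 20150) = 27352/7 + (-9364 - 20150) = 27352/7 - 29514 = -179246/7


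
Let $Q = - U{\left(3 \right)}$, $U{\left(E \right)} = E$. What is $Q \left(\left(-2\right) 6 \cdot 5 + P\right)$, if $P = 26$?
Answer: $102$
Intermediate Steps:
$Q = -3$ ($Q = \left(-1\right) 3 = -3$)
$Q \left(\left(-2\right) 6 \cdot 5 + P\right) = - 3 \left(\left(-2\right) 6 \cdot 5 + 26\right) = - 3 \left(\left(-12\right) 5 + 26\right) = - 3 \left(-60 + 26\right) = \left(-3\right) \left(-34\right) = 102$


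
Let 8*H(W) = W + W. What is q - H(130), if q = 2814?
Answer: 5563/2 ≈ 2781.5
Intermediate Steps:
H(W) = W/4 (H(W) = (W + W)/8 = (2*W)/8 = W/4)
q - H(130) = 2814 - 130/4 = 2814 - 1*65/2 = 2814 - 65/2 = 5563/2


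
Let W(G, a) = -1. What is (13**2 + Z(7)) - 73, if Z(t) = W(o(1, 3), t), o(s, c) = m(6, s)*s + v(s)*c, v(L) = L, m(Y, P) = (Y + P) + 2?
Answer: 95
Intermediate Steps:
m(Y, P) = 2 + P + Y (m(Y, P) = (P + Y) + 2 = 2 + P + Y)
o(s, c) = c*s + s*(8 + s) (o(s, c) = (2 + s + 6)*s + s*c = (8 + s)*s + c*s = s*(8 + s) + c*s = c*s + s*(8 + s))
Z(t) = -1
(13**2 + Z(7)) - 73 = (13**2 - 1) - 73 = (169 - 1) - 73 = 168 - 73 = 95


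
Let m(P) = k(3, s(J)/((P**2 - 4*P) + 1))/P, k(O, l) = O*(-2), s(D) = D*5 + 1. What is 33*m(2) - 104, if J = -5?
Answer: -203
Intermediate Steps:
s(D) = 1 + 5*D (s(D) = 5*D + 1 = 1 + 5*D)
k(O, l) = -2*O
m(P) = -6/P (m(P) = (-2*3)/P = -6/P)
33*m(2) - 104 = 33*(-6/2) - 104 = 33*(-6*1/2) - 104 = 33*(-3) - 104 = -99 - 104 = -203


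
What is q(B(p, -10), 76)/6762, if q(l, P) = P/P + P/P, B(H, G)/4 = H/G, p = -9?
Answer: 1/3381 ≈ 0.00029577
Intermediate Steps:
B(H, G) = 4*H/G (B(H, G) = 4*(H/G) = 4*H/G)
q(l, P) = 2 (q(l, P) = 1 + 1 = 2)
q(B(p, -10), 76)/6762 = 2/6762 = 2*(1/6762) = 1/3381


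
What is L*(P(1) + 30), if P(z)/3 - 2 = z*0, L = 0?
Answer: 0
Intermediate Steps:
P(z) = 6 (P(z) = 6 + 3*(z*0) = 6 + 3*0 = 6 + 0 = 6)
L*(P(1) + 30) = 0*(6 + 30) = 0*36 = 0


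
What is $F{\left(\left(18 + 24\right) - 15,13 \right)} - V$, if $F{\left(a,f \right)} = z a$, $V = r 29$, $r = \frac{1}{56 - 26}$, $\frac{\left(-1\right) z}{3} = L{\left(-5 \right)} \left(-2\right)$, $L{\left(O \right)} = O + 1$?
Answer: $- \frac{19469}{30} \approx -648.97$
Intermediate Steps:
$L{\left(O \right)} = 1 + O$
$z = -24$ ($z = - 3 \left(1 - 5\right) \left(-2\right) = - 3 \left(\left(-4\right) \left(-2\right)\right) = \left(-3\right) 8 = -24$)
$r = \frac{1}{30} \approx 0.033333$
$V = \frac{29}{30}$ ($V = \frac{1}{30} \cdot 29 = \frac{29}{30} \approx 0.96667$)
$F{\left(a,f \right)} = - 24 a$
$F{\left(\left(18 + 24\right) - 15,13 \right)} - V = - 24 \left(\left(18 + 24\right) - 15\right) - \frac{29}{30} = - 24 \left(42 - 15\right) - \frac{29}{30} = \left(-24\right) 27 - \frac{29}{30} = -648 - \frac{29}{30} = - \frac{19469}{30}$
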